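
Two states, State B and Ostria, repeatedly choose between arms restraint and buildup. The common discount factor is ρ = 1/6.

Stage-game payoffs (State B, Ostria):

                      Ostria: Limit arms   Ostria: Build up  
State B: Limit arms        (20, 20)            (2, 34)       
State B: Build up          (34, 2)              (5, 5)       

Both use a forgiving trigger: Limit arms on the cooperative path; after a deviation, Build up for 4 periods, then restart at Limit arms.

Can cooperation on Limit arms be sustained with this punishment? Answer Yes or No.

Comparing payoff streams over the 5 periods until play realigns: cooperate → 20(1+ρ+…+ρ^4); deviate → 34 + 5(ρ+…+ρ^4).
Cooperation is sustained iff (20−5)(ρ+…+ρ^4) ≥ 34−20.
ρ+…+ρ^4 = 1/6·(1−(1/6)^4)/(1−1/6) = 0.1998, and (34−20)/(20−5) = 0.9333.
0.1998 < 0.9333, so cooperation is not sustainable.

No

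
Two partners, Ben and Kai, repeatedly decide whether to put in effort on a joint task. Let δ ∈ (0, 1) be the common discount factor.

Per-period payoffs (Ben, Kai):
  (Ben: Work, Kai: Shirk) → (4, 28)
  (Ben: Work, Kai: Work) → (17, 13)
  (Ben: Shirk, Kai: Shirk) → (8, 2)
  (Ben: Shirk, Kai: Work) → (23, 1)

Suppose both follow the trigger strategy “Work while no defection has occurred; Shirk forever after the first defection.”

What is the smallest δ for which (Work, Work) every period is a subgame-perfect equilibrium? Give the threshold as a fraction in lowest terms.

15/26

Ben's threshold: (23−17)/(23−8) = 2/5.
Kai's threshold: (28−13)/(28−2) = 15/26.
2/5 < 15/26, so Kai binds and δ* = 15/26.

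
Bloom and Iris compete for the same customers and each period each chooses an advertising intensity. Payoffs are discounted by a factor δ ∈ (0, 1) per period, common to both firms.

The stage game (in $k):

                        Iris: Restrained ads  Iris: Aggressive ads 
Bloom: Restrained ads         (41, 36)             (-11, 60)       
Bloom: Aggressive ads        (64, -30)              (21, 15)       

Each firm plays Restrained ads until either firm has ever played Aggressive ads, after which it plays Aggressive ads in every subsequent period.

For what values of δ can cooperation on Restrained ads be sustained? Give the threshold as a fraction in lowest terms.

23/43

For Bloom: deviation gain 64−41 = 23, per-period punishment loss 41−21 = 20. IC gives δ ≥ 23/43.
For Iris: gain 24, loss 21 per period, so δ ≥ 24/45 = 8/15.
The tighter constraint is Bloom's, so cooperation needs δ ≥ 23/43.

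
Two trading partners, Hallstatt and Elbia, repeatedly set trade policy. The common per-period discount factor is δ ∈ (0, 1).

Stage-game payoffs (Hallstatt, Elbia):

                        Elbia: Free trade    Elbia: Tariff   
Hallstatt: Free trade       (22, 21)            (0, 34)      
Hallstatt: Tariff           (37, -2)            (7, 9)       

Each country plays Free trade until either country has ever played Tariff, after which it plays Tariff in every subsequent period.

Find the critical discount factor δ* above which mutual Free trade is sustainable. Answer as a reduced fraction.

13/25

For Hallstatt: deviation gain 37−22 = 15, per-period punishment loss 22−7 = 15. IC gives δ ≥ 15/30 = 1/2.
For Elbia: gain 13, loss 12 per period, so δ ≥ 13/25.
The tighter constraint is Elbia's, so cooperation needs δ ≥ 13/25.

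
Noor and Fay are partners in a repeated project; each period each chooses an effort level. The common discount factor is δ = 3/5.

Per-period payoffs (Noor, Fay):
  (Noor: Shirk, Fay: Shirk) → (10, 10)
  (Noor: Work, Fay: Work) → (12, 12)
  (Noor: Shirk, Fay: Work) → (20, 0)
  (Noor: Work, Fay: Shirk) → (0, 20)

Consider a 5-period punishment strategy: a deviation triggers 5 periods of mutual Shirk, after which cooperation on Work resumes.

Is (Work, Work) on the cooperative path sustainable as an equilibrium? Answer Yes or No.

No

A one-shot deviation gives 20 now, then 10 for 5 periods, then back to 12.
Gain from deviating: (20−12) today; loss: (12−10) in each of the next 5 periods.
No-deviation condition: (12−10)(δ+…+δ^5) ≥ 20−12, i.e. δ+…+δ^5 ≥ 4.
At δ = 3/5: δ+…+δ^5 = 1.3834 < 4.0000.
So cooperation is not sustainable.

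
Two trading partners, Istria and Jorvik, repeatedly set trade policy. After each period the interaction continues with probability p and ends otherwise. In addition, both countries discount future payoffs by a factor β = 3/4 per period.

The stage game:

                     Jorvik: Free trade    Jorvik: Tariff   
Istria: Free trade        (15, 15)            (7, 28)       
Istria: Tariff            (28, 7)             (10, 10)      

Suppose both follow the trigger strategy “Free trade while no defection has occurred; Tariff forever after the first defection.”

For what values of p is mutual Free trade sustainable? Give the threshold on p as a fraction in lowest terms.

Expected continuation weight on next period's payoff is β·p = 3/4·p, which plays the role of the discount factor.
Cooperation requires 3/4·p ≥ (28−15)/(28−10) = 13/18, hence p ≥ 26/27.

26/27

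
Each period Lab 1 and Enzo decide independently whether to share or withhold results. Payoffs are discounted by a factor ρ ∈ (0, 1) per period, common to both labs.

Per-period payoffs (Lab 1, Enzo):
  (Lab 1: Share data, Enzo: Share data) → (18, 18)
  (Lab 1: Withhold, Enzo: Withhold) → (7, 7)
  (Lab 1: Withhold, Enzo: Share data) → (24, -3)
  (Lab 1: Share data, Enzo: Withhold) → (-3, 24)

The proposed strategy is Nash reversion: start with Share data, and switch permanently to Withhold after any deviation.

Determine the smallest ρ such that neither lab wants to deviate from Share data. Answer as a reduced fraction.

One-period gain from deviating is 24 − 18 = 6. The loss is 18 − 7 = 11 in every subsequent period, with present value 11·ρ/(1−ρ).
Deviation is unprofitable when 11·ρ/(1−ρ) ≥ 6, i.e. ρ/(1−ρ) ≥ 6/11.
Equivalently ρ ≥ 6/(6+11) = 6/17.

6/17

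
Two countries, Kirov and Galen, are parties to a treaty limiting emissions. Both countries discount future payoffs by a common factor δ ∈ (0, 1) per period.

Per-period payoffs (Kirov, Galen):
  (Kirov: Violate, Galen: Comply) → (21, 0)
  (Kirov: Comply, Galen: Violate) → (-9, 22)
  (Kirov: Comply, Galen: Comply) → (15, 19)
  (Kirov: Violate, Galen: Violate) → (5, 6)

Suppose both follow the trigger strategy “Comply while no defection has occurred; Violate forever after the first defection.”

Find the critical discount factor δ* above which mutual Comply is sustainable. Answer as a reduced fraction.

For Kirov: deviation gain 21−15 = 6, per-period punishment loss 15−5 = 10. IC gives δ ≥ 6/16 = 3/8.
For Galen: gain 3, loss 13 per period, so δ ≥ 3/16.
The tighter constraint is Kirov's, so cooperation needs δ ≥ 3/8.

3/8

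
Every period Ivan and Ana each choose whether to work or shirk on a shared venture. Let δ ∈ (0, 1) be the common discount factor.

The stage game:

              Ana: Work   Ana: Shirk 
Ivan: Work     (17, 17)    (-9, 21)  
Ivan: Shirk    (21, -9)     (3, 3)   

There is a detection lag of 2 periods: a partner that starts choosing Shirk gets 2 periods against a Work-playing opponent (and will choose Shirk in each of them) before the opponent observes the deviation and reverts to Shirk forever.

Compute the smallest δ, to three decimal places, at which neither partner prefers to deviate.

0.471

Deviating for the 2 undetected periods gains 21−17 = 4 per period over cooperation, then loses 17−3 = 14 per period forever once punishment starts.
Gain: 4(1 + δ + … + δ^1); loss: 14·δ^2/(1−δ).
No profitable deviation ⇔ 4(1−δ^2) ≤ 14·δ^2, i.e. δ^2 ≥ 4/(4+14) = 2/9.
Hence δ ≥ (2/9)^(1/2) ≈ 0.471.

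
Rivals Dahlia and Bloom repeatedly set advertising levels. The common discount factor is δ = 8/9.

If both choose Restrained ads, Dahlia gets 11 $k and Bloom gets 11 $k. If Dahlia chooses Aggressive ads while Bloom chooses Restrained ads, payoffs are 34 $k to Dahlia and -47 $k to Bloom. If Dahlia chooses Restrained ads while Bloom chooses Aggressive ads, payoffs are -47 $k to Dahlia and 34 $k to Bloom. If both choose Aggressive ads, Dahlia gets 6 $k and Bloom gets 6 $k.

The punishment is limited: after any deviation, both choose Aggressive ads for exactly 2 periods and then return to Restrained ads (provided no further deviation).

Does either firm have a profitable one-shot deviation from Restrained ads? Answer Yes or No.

A one-shot deviation gives 34 now, then 6 for 2 periods, then back to 11.
Gain from deviating: (34−11) today; loss: (11−6) in each of the next 2 periods.
No-deviation condition: (11−6)(δ+…+δ^2) ≥ 34−11, i.e. δ+…+δ^2 ≥ 23/5.
At δ = 8/9: δ+…+δ^2 = 1.6790 < 4.6000.
So cooperation is not sustainable.

Yes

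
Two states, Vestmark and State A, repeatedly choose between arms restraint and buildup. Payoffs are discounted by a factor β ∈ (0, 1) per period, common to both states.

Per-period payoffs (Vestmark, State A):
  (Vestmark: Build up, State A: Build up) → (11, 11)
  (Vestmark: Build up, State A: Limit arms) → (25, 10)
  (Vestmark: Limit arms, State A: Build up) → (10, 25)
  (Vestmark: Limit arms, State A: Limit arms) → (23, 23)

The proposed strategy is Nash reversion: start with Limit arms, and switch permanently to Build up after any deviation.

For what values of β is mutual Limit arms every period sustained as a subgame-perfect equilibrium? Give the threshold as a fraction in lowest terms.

1/7

Cooperation forever yields 23 each period: 23/(1−β).
Deviating yields 25 once, then 11 forever: 25 + 11β/(1−β).
No profitable deviation requires 23/(1−β) ≥ 25 + 11β/(1−β).
Multiplying by (1−β): 23 ≥ 25(1−β) + 11β = 25 − 14β.
So 14β ≥ 2, i.e. β ≥ 2/14 = 1/7.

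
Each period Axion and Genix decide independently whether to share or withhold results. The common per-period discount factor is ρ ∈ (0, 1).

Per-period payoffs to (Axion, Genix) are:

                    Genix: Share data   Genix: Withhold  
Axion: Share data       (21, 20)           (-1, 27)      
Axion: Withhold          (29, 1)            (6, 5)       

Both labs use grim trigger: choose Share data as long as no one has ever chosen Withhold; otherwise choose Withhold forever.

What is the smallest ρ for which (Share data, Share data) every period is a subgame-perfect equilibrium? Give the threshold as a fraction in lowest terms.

8/23

Axion: cooperation gives 21 each period; deviation gives 29 once then 6 forever.
  21/(1−ρ) ≥ 29 + 6ρ/(1−ρ) ⇒ ρ ≥ 8/23.
Genix: cooperation gives 20 each period; deviation gives 27 once then 5 forever.
  ρ ≥ 7/22.
Both must hold, so the binding constraint is Axion's: ρ ≥ 8/23.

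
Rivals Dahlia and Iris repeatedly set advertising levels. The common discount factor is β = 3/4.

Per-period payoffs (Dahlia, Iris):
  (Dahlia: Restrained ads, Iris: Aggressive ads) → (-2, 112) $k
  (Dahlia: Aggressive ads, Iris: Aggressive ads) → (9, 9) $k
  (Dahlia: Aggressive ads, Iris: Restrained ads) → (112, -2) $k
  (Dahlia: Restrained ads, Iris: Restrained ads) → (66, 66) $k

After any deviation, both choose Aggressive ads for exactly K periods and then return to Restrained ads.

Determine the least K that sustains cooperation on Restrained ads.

2

IC: β(1−β^K)/(1−β) ≥ (112−66)/(66−9) = 46/57.
With β = 3/4: need 1 − β^K ≥ 46/57·(1−3/4)/(3/4), i.e. β^K ≤ 0.7310.
Since (3/4)^1 = 0.7500 and (3/4)^2 = 0.5625, the smallest such K is 2.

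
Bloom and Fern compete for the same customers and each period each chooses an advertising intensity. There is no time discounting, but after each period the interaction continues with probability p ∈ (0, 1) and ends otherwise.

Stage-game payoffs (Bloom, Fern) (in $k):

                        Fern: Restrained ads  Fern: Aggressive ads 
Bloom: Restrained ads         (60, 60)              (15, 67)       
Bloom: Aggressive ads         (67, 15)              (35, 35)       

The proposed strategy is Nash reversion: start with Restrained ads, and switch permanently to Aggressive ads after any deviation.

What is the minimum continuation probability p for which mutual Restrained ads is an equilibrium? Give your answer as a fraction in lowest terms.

Expected cooperation value is 60 + p·60 + p²·60 + … = 60/(1−p); deviation gives 67 + p·35/(1−p).
60 ≥ 67(1−p) + 35p ⇒ 32p ≥ 7 ⇒ p ≥ 7/32.

7/32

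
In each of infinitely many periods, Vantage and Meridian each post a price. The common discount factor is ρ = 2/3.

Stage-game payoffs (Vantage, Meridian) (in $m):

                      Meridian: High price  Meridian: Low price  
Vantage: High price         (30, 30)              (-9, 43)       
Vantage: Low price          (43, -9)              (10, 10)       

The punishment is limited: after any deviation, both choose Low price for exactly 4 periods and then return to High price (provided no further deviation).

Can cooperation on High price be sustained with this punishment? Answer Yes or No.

Yes

Comparing payoff streams over the 5 periods until play realigns: cooperate → 30(1+ρ+…+ρ^4); deviate → 43 + 10(ρ+…+ρ^4).
Cooperation is sustained iff (30−10)(ρ+…+ρ^4) ≥ 43−30.
ρ+…+ρ^4 = 2/3·(1−(2/3)^4)/(1−2/3) = 1.6049, and (43−30)/(30−10) = 0.6500.
1.6049 ≥ 0.6500, so cooperation is sustainable.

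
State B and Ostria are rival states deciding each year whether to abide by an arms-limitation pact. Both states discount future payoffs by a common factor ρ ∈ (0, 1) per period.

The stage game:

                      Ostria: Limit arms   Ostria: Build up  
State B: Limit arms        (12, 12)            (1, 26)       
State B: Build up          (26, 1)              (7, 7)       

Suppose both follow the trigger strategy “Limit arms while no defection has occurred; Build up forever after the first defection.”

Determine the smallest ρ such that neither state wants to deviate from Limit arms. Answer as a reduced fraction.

One-period gain from deviating is 26 − 12 = 14. The loss is 12 − 7 = 5 in every subsequent period, with present value 5·ρ/(1−ρ).
Deviation is unprofitable when 5·ρ/(1−ρ) ≥ 14, i.e. ρ/(1−ρ) ≥ 14/5.
Equivalently ρ ≥ 14/(14+5) = 14/19.

14/19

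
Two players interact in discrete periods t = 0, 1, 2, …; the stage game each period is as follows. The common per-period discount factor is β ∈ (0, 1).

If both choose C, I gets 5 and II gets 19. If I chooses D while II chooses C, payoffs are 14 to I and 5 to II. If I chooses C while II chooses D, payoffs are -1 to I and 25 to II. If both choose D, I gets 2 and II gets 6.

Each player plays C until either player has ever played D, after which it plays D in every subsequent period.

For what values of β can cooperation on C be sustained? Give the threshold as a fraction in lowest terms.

3/4

I's threshold: (14−5)/(14−2) = 3/4.
II's threshold: (25−19)/(25−6) = 6/19.
3/4 > 6/19, so I binds and β* = 3/4.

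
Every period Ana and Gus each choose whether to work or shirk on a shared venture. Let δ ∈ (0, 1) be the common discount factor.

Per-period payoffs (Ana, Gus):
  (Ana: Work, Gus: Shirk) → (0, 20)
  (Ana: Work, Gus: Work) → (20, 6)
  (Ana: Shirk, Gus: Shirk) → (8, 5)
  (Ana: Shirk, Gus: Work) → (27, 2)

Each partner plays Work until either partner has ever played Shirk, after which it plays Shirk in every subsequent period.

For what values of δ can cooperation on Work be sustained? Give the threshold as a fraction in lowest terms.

Ana: cooperation gives 20 each period; deviation gives 27 once then 8 forever.
  20/(1−δ) ≥ 27 + 8δ/(1−δ) ⇒ δ ≥ 7/19.
Gus: cooperation gives 6 each period; deviation gives 20 once then 5 forever.
  δ ≥ 14/15.
Both must hold, so the binding constraint is Gus's: δ ≥ 14/15.

14/15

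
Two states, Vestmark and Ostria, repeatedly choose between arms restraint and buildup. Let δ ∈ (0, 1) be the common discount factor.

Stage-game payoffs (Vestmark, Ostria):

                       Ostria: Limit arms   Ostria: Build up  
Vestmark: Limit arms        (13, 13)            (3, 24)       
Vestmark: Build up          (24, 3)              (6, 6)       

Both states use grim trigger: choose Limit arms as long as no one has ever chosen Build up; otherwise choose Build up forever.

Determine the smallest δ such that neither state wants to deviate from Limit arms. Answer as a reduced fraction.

Cooperation forever yields 13 each period: 13/(1−δ).
Deviating yields 24 once, then 6 forever: 24 + 6δ/(1−δ).
No profitable deviation requires 13/(1−δ) ≥ 24 + 6δ/(1−δ).
Multiplying by (1−δ): 13 ≥ 24(1−δ) + 6δ = 24 − 18δ.
So 18δ ≥ 11, i.e. δ ≥ 11/18.

11/18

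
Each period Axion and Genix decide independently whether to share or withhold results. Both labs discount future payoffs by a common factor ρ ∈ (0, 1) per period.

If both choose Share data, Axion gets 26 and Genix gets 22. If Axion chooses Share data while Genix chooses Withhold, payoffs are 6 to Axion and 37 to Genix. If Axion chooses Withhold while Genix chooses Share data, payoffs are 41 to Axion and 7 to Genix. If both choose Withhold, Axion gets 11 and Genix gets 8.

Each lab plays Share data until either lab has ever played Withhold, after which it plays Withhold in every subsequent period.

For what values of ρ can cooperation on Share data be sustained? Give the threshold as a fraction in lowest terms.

For Axion: deviation gain 41−26 = 15, per-period punishment loss 26−11 = 15. IC gives ρ ≥ 15/30 = 1/2.
For Genix: gain 15, loss 14 per period, so ρ ≥ 15/29.
The tighter constraint is Genix's, so cooperation needs ρ ≥ 15/29.

15/29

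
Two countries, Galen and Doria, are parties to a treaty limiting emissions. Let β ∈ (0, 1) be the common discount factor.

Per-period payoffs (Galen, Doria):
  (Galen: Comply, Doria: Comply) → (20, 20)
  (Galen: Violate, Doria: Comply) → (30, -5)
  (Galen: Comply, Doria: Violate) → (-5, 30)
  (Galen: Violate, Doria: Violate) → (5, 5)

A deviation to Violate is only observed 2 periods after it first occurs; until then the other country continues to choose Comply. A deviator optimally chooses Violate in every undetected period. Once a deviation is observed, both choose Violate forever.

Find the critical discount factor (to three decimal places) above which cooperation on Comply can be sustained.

0.632

The best deviation is to choose Violate for all 2 undetected periods, earning 30 each, then 5 forever once detected.
Deviation value: 30(1−β^2)/(1−β) + 5β^2/(1−β); cooperation value: 20/(1−β).
IC: 20 ≥ 30(1−β^2) + 5β^2 = 30 − 25β^2.
So β^2 ≥ 10/25 = 2/5, giving β ≥ (2/5)^(1/2) ≈ 0.632.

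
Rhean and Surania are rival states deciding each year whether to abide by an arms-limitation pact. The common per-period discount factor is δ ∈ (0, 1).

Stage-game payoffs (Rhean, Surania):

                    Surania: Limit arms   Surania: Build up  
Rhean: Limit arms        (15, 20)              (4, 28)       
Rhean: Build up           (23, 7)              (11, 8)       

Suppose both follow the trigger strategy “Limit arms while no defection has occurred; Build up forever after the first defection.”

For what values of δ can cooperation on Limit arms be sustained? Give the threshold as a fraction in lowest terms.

Rhean's threshold: (23−15)/(23−11) = 2/3.
Surania's threshold: (28−20)/(28−8) = 2/5.
2/3 > 2/5, so Rhean binds and δ* = 2/3.

2/3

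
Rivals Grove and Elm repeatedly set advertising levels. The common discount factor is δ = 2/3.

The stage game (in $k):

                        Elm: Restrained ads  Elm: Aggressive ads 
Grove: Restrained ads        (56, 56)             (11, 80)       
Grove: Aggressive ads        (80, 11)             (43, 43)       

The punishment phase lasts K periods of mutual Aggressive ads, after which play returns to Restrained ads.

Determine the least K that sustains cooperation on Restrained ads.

7

No profitable deviation requires (56−43)(δ+…+δ^K) ≥ 80−56, i.e. δ+…+δ^K ≥ 24/13 ≈ 1.8462.
With δ = 2/3, the partial sums are K=1: 0.6667, K=2: 1.1111, …, K=5: 1.7366, K=6: 1.8244, K=7: 1.8829.
K = 7 is the first length at which the sum reaches 1.8462.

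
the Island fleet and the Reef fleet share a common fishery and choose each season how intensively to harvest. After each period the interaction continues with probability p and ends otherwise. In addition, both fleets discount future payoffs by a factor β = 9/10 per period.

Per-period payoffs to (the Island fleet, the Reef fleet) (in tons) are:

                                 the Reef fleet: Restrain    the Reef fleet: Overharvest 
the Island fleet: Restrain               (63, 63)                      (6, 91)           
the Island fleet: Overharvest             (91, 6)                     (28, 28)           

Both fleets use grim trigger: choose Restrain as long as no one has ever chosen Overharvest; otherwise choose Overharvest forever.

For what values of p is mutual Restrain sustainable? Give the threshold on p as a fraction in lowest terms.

40/81

Expected continuation weight on next period's payoff is β·p = 9/10·p, which plays the role of the discount factor.
Cooperation requires 9/10·p ≥ (91−63)/(91−28) = 4/9, hence p ≥ 40/81.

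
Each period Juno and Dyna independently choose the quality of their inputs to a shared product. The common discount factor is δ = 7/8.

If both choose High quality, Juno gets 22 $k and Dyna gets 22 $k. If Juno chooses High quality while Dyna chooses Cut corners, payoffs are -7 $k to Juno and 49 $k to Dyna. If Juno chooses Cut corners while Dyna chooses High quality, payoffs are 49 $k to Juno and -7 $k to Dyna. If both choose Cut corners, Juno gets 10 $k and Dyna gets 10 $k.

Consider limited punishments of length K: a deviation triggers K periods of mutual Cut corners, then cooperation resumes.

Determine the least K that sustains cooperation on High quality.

IC: δ(1−δ^K)/(1−δ) ≥ (49−22)/(22−10) = 9/4.
With δ = 7/8: need 1 − δ^K ≥ 9/4·(1−7/8)/(7/8), i.e. δ^K ≤ 0.6786.
Since (7/8)^2 = 0.7656 and (7/8)^3 = 0.6699, the smallest such K is 3.

3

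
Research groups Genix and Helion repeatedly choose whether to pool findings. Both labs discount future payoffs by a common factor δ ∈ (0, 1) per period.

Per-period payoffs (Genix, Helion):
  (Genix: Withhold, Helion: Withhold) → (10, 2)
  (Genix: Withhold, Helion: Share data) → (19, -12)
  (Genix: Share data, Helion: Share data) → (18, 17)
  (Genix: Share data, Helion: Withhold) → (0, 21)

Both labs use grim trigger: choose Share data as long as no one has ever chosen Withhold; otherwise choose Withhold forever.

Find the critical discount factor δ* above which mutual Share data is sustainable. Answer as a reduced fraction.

4/19

Genix: cooperation gives 18 each period; deviation gives 19 once then 10 forever.
  18/(1−δ) ≥ 19 + 10δ/(1−δ) ⇒ δ ≥ 1/9.
Helion: cooperation gives 17 each period; deviation gives 21 once then 2 forever.
  δ ≥ 4/19.
Both must hold, so the binding constraint is Helion's: δ ≥ 4/19.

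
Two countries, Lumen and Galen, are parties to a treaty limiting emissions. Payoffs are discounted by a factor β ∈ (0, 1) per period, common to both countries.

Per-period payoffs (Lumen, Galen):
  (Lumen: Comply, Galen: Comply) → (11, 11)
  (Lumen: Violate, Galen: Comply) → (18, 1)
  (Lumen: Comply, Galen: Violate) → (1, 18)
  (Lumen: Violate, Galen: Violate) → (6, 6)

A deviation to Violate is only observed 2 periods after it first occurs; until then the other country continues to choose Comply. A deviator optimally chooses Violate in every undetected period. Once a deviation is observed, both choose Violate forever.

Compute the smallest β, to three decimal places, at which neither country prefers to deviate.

0.764

The best deviation is to choose Violate for all 2 undetected periods, earning 18 each, then 6 forever once detected.
Deviation value: 18(1−β^2)/(1−β) + 6β^2/(1−β); cooperation value: 11/(1−β).
IC: 11 ≥ 18(1−β^2) + 6β^2 = 18 − 12β^2.
So β^2 ≥ 7/12, giving β ≥ (7/12)^(1/2) ≈ 0.764.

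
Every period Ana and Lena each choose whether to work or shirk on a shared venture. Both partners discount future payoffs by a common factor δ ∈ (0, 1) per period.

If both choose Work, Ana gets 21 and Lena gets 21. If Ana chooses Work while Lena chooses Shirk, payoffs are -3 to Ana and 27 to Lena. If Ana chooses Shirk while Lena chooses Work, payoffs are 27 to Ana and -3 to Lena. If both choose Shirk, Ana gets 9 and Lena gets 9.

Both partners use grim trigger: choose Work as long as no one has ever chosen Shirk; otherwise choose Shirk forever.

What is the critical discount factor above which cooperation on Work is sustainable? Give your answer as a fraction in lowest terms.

Cooperation forever yields 21 each period: 21/(1−δ).
Deviating yields 27 once, then 9 forever: 27 + 9δ/(1−δ).
No profitable deviation requires 21/(1−δ) ≥ 27 + 9δ/(1−δ).
Multiplying by (1−δ): 21 ≥ 27(1−δ) + 9δ = 27 − 18δ.
So 18δ ≥ 6, i.e. δ ≥ 6/18 = 1/3.

1/3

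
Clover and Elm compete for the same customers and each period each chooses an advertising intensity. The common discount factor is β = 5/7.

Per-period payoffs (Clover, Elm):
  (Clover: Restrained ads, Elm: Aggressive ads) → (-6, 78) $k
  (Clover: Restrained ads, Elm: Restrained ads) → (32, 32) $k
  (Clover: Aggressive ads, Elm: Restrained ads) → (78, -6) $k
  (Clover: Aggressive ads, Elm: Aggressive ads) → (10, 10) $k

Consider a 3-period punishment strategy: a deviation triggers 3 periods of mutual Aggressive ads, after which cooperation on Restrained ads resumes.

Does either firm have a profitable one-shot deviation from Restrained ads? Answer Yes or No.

Yes

Comparing payoff streams over the 4 periods until play realigns: cooperate → 32(1+β+…+β^3); deviate → 78 + 10(β+…+β^3).
Cooperation is sustained iff (32−10)(β+…+β^3) ≥ 78−32.
β+…+β^3 = 5/7·(1−(5/7)^3)/(1−5/7) = 1.5889, and (78−32)/(32−10) = 2.0909.
1.5889 < 2.0909, so cooperation is not sustainable.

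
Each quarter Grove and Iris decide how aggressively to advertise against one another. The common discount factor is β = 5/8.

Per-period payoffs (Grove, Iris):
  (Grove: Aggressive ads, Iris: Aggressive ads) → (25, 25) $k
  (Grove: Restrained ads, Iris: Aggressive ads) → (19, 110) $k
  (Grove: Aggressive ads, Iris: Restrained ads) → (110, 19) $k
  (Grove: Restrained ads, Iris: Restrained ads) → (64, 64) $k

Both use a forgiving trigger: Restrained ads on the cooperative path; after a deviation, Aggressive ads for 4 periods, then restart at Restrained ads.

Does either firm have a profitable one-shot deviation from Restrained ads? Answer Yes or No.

No

IC: β+…+β^4 ≥ (110−64)/(64−25) = 46/39.
At β = 5/8: partial sum = 1.4124 ≥ 1.1795. Cooperation sustainable.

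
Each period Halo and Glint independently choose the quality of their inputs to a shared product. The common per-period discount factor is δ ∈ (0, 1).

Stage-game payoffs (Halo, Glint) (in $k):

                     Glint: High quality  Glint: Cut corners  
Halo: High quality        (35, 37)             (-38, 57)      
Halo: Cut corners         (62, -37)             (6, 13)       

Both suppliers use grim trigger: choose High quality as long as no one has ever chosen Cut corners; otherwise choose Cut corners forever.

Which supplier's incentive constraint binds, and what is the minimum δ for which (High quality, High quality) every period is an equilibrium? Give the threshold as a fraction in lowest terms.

For Halo: deviation gain 62−35 = 27, per-period punishment loss 35−6 = 29. IC gives δ ≥ 27/56.
For Glint: gain 20, loss 24 per period, so δ ≥ 20/44 = 5/11.
The tighter constraint is Halo's, so cooperation needs δ ≥ 27/56.

Halo; δ ≥ 27/56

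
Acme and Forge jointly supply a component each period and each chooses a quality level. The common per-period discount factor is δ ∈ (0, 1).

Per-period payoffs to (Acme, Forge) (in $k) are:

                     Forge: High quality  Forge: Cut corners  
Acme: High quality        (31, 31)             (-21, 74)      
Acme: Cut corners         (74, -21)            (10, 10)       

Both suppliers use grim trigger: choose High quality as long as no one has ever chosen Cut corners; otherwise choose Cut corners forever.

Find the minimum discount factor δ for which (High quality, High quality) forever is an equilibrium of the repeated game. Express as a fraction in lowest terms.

31/(1−δ) ≥ 74 + 10δ/(1−δ)
31 ≥ 74 − 64δ
δ ≥ 43/64.

43/64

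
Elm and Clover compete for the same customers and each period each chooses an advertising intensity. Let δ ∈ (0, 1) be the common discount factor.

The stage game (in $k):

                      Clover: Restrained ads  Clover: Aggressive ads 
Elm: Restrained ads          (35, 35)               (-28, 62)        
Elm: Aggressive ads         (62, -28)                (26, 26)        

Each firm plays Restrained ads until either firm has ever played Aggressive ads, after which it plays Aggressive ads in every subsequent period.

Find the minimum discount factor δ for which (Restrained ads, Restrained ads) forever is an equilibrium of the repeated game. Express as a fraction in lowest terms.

3/4

35/(1−δ) ≥ 62 + 26δ/(1−δ)
35 ≥ 62 − 36δ
δ ≥ 27/36 = 3/4.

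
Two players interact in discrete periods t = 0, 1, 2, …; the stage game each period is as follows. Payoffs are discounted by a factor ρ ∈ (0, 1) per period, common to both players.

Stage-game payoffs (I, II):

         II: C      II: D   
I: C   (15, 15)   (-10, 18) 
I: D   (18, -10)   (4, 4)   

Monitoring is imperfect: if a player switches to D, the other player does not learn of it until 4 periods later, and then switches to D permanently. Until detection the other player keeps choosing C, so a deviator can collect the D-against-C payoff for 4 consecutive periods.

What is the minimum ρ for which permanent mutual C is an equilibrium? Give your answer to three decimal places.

The best deviation is to choose D for all 4 undetected periods, earning 18 each, then 4 forever once detected.
Deviation value: 18(1−ρ^4)/(1−ρ) + 4ρ^4/(1−ρ); cooperation value: 15/(1−ρ).
IC: 15 ≥ 18(1−ρ^4) + 4ρ^4 = 18 − 14ρ^4.
So ρ^4 ≥ 3/14, giving ρ ≥ (3/14)^(1/4) ≈ 0.680.

0.680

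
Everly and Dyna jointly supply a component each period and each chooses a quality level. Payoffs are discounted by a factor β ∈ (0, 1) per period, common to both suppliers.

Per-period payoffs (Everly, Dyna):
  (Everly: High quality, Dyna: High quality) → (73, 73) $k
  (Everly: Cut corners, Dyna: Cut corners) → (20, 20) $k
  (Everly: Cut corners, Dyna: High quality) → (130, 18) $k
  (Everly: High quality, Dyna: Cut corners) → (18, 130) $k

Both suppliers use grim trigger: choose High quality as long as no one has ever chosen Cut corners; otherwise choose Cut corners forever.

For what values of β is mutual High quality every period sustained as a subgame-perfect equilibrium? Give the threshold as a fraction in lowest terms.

57/110

Cooperation forever yields 73 each period: 73/(1−β).
Deviating yields 130 once, then 20 forever: 130 + 20β/(1−β).
No profitable deviation requires 73/(1−β) ≥ 130 + 20β/(1−β).
Multiplying by (1−β): 73 ≥ 130(1−β) + 20β = 130 − 110β.
So 110β ≥ 57, i.e. β ≥ 57/110.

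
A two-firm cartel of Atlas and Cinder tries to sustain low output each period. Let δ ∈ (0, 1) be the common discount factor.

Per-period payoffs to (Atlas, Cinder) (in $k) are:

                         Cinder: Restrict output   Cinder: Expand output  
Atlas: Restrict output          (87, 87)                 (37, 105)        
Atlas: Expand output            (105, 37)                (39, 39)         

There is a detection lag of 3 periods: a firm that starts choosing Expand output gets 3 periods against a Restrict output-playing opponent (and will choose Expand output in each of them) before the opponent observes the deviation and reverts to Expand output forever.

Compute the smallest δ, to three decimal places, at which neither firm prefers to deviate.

A deviator earns 105 for 3 periods, then 39 forever; cooperating earns 87 forever. Multiplying the IC by (1−δ):
87 ≥ 105(1−δ^3) + 39δ^3, so 66·δ^3 ≥ 18 and δ^3 ≥ 3/11.
δ ≥ (3/11)^(1/3) ≈ 0.648.

0.648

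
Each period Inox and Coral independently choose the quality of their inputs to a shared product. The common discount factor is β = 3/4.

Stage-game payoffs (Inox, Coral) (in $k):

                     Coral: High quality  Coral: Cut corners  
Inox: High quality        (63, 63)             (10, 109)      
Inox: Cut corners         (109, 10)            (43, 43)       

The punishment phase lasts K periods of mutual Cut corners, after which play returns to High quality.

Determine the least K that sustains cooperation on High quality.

IC: β(1−β^K)/(1−β) ≥ (109−63)/(63−43) = 23/10.
With β = 3/4: need 1 − β^K ≥ 23/10·(1−3/4)/(3/4), i.e. β^K ≤ 0.2333.
Since (3/4)^5 = 0.2373 and (3/4)^6 = 0.1780, the smallest such K is 6.

6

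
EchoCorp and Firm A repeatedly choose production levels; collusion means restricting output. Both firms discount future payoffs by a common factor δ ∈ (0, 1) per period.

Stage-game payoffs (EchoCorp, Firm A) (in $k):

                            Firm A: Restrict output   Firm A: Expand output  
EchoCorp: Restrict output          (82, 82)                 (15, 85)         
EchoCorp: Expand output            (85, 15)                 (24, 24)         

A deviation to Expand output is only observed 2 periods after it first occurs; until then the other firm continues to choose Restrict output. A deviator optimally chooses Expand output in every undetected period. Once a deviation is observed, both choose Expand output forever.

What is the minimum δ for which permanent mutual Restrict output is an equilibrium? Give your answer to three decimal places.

The best deviation is to choose Expand output for all 2 undetected periods, earning 85 each, then 24 forever once detected.
Deviation value: 85(1−δ^2)/(1−δ) + 24δ^2/(1−δ); cooperation value: 82/(1−δ).
IC: 82 ≥ 85(1−δ^2) + 24δ^2 = 85 − 61δ^2.
So δ^2 ≥ 3/61, giving δ ≥ (3/61)^(1/2) ≈ 0.222.

0.222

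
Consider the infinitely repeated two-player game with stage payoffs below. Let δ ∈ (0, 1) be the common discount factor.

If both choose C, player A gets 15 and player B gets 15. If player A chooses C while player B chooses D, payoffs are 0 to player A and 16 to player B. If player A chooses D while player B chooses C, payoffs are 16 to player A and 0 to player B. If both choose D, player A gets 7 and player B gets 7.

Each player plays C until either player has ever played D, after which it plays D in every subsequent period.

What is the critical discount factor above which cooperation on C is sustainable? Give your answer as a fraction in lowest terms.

1/9

Under grim trigger the critical discount factor is (T−C)/(T−P) with T = 16, C = 15, P = 7.
δ* = (16−15)/(16−7) = 1/9.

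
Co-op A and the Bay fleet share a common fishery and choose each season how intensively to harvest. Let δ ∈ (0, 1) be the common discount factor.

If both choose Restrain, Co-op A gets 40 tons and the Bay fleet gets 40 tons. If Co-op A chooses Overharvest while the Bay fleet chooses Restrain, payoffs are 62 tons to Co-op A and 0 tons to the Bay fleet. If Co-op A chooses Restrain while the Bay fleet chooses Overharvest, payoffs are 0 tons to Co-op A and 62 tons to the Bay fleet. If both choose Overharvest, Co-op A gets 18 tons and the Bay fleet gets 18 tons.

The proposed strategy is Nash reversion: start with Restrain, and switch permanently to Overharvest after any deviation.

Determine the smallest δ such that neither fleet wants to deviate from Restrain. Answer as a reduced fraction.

1/2

40/(1−δ) ≥ 62 + 18δ/(1−δ)
40 ≥ 62 − 44δ
δ ≥ 22/44 = 1/2.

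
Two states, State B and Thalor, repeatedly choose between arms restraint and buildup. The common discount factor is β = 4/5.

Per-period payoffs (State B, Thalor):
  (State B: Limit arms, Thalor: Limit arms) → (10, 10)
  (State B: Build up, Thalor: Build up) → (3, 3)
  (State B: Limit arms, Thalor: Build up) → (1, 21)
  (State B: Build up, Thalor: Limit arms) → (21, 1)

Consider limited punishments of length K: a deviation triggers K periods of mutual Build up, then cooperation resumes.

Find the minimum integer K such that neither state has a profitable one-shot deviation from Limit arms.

No profitable deviation requires (10−3)(β+…+β^K) ≥ 21−10, i.e. β+…+β^K ≥ 11/7 ≈ 1.5714.
With β = 4/5, the partial sums are K=1: 0.8000, K=2: 1.4400, K=3: 1.9520.
K = 3 is the first length at which the sum reaches 1.5714.

3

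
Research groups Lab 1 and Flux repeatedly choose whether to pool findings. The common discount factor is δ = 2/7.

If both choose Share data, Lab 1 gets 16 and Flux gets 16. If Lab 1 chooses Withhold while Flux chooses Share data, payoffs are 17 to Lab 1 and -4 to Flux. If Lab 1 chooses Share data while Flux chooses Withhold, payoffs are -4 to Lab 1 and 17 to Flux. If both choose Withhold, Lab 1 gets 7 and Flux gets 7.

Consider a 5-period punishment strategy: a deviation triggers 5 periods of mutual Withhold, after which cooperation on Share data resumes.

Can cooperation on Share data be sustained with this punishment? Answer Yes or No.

IC: δ+…+δ^5 ≥ (17−16)/(16−7) = 1/9.
At δ = 2/7: partial sum = 0.3992 ≥ 0.1111. Cooperation sustainable.

Yes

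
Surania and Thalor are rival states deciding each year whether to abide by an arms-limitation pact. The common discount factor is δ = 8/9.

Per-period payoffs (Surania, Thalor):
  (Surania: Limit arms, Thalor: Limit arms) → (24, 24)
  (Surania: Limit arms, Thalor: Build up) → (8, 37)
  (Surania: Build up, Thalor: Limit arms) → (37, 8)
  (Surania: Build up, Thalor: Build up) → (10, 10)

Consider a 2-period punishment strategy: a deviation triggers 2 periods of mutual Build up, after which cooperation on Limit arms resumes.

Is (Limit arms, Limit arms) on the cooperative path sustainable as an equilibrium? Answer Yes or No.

IC: δ+…+δ^2 ≥ (37−24)/(24−10) = 13/14.
At δ = 8/9: partial sum = 1.6790 ≥ 0.9286. Cooperation sustainable.

Yes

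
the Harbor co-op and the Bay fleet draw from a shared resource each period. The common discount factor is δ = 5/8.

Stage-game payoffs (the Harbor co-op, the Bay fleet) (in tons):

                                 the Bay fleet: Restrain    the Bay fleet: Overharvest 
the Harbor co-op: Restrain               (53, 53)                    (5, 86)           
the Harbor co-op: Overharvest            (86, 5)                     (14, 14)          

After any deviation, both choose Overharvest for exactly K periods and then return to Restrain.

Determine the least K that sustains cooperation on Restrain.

IC: δ(1−δ^K)/(1−δ) ≥ (86−53)/(53−14) = 11/13.
With δ = 5/8: need 1 − δ^K ≥ 11/13·(1−5/8)/(5/8), i.e. δ^K ≤ 0.4923.
Since (5/8)^1 = 0.6250 and (5/8)^2 = 0.3906, the smallest such K is 2.

2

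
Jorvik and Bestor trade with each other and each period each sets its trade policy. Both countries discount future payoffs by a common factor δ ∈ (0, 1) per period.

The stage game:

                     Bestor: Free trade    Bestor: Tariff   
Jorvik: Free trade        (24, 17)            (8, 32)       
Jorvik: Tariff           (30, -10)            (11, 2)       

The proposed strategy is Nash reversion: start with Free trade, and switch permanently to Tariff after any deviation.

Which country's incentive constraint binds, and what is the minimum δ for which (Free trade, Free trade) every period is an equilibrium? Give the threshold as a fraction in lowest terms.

Jorvik: cooperation gives 24 each period; deviation gives 30 once then 11 forever.
  24/(1−δ) ≥ 30 + 11δ/(1−δ) ⇒ δ ≥ 6/19.
Bestor: cooperation gives 17 each period; deviation gives 32 once then 2 forever.
  δ ≥ 15/30 = 1/2.
Both must hold, so the binding constraint is Bestor's: δ ≥ 1/2.

Bestor; δ ≥ 1/2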